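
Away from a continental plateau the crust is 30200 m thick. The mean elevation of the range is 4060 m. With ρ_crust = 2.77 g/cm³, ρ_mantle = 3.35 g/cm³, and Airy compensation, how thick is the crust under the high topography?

Root depth r = h ρ_c / (ρ_m − ρ_c) = 4060 m × 2.77 / 0.58 = 19390 m.
Total thickness = T + h + r = 30200 m + 4060 m + 19390 m = 53600 m.

53600 m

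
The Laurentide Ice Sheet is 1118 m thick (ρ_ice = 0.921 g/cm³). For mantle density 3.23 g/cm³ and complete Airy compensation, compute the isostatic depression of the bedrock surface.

By Archimedes' principle applied to the lithosphere: the ice load ρ_ice t is balanced by mantle displaced below, ρ_m s.
s = t ρ_ice / ρ_m = 1118 m × 0.921/3.23 = 319 m.

319 m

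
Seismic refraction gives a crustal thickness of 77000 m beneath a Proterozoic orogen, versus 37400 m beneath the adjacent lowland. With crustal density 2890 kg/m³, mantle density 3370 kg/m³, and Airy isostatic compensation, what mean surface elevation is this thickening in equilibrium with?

Excess crust Δ = 77000 m − 37400 m = 39600 m, split between elevation h and root r with h + r = Δ.
Airy balance ρ_c h = (ρ_m − ρ_c) r gives r = h ρ_c/(ρ_m − ρ_c), so h (1 + ρ_c/(ρ_m − ρ_c)) = Δ, i.e. h = Δ (ρ_m − ρ_c)/ρ_m.
h = 39600 m × 480/3370 = 5640 m.

5640 m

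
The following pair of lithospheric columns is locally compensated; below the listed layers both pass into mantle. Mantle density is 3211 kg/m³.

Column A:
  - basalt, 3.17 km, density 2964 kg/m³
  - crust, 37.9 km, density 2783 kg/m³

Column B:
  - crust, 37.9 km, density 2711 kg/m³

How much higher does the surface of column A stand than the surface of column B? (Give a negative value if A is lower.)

−0.606 km

For any compensation level in the mantle, the mantle terms cancel and isostasy reduces to e = (Σt_A − Σt_B) − (Σ(ρt)_A − Σ(ρt)_B) / ρ_m.
Σt_A = 41.07 km; Σt_B = 37.9 km; Σ(ρt)_A = 114871.58; Σ(ρt)_B = 102746.9 (in km·kg/m³).
e = (41.07 − 37.9) − (114871.58 − 102746.9) / 3211 = −0.606 km.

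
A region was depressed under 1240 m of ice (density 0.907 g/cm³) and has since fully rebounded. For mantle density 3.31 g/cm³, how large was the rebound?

Removing the load lets mantle flow back in; uplift u satisfies ρ_ice t = ρ_m u.
u = t ρ_ice/ρ_m = 1240 m × 0.907/3.31 = 340 m.

340 m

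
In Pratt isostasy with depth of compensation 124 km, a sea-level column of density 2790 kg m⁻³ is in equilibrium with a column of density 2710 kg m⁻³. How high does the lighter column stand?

3.66 km

ρ_ref D = ρ (D + h) → h = D (ρ_ref − ρ)/ρ.
h = 124 km × (2790 − 2710)/2710 = 3.66 km.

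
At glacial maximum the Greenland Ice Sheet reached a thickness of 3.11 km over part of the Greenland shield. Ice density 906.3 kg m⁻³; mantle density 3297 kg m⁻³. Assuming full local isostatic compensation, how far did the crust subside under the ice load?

0.855 km

Isostatic balance requires: the ice load ρ_ice t is balanced by mantle displaced below, ρ_m s.
s = t ρ_ice / ρ_m = 3.11 km × 906.3/3297 = 0.855 km.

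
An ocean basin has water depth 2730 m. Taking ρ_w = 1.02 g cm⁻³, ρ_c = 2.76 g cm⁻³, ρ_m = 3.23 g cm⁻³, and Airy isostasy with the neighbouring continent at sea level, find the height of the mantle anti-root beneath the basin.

In Airy isostatic equilibrium: replacing crust with seawater at the top is compensated by replacing crust with mantle at the base: d (ρ_c − ρ_w) = a (ρ_m − ρ_c).
a = d (ρ_c − ρ_w)/(ρ_m − ρ_c) = 2730 m × 1.74/0.47 = 10100 m.

10100 m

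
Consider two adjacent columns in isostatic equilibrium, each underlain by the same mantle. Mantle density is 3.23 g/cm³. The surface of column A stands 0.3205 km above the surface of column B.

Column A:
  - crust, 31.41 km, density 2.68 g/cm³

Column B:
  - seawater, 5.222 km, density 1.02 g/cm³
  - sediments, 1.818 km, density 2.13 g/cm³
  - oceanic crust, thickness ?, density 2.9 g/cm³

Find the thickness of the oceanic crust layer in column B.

Take the compensation level at the base of the deeper column (depth z_c below the surface of column A) and equate Σ ρ_i t_i down to z_c; mantle fills any gap and the z_c terms cancel.
Column A: 31.41×2.68 + (z_c − 31.41)×3.23
Column B: 0.3205×0 + 5.222×1.02 + 1.818×2.13 + x×2.9 + (z_c − 0.3205 − 7.04 − x)×3.23
The z_c×3.23 term appears on both sides and cancels. Collect the known terms of each column as K = Σ(ρt)_known − 3.23 × (depth of known layers): K_A = 84.1788 − 3.23×31.41 = −17.2755; K_B = 9.19878 − 3.23×(0.3205 + 7.04) = −14.575635.
Balance: K_A = K_B − x×(3.23 − 2.9), so x = (K_B − K_A)/(3.23 − 2.9) = 2.69986/0.33 = 8.18 km.

8.18 km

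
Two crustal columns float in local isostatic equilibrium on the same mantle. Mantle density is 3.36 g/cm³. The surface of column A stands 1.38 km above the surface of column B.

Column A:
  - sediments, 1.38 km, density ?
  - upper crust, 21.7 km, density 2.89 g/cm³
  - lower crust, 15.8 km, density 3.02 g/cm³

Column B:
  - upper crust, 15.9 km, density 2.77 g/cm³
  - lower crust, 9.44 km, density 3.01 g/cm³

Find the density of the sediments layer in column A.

2.09 g/cm³

Take the compensation level at the base of the deeper column (depth z_c below the surface of column A) and equate Σ ρ_i t_i down to z_c; mantle fills any gap and the z_c terms cancel.
Column A: 1.38×ρ + 21.7×2.89 + 15.8×3.02 + (z_c − 38.88)×3.36
Column B: 1.38×0 + 15.9×2.77 + 9.44×3.01 + (z_c − 1.38 − 25.34)×3.36
The z_c×3.36 term appears on both sides and cancels. Collect the known terms of each column as K = Σ(ρt)_known − 3.36 × (depth of known layers): K_A = 110.429 − 3.36×38.88 = −20.2078; K_B = 72.4574 − 3.36×(1.38 + 25.34) = −17.3218.
Balance: K_A + 1.38×ρ = K_B, so ρ = (K_B − K_A)/1.38 = 2.886/1.38 = 2.09 g/cm³.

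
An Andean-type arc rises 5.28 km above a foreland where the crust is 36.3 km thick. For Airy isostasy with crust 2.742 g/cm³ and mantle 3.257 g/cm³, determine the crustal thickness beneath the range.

69.7 km

Root depth r = h ρ_c / (ρ_m − ρ_c) = 5.28 km × 2.742 / 0.515 = 28.11 km.
Total thickness = T + h + r = 36.3 km + 5.28 km + 28.11 km = 69.7 km.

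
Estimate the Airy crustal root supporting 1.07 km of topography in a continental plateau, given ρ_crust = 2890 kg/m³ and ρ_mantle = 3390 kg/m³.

Equating mass per unit area of the two columns: the weight of the topography is balanced by the buoyancy of the root, ρ_c h = (ρ_m − ρ_c) r.
r = h · ρ_c / (ρ_m − ρ_c) = 1.07 km × 2890 / (3390 − 2890) = 6.18 km.

6.18 km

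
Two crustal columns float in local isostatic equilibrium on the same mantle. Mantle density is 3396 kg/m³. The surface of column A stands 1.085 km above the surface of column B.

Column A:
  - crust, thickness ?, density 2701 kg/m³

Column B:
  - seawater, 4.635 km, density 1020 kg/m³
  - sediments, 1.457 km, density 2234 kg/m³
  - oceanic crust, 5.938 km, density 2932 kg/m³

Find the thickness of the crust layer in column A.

27.5 km

Take the compensation level at the base of the deeper column (depth z_c below the surface of column A) and equate Σ ρ_i t_i down to z_c; mantle fills any gap and the z_c terms cancel.
Column A: x×2701 + (z_c − 0 − x)×3396
Column B: 1.085×0 + 4.635×1020 + 1.457×2234 + 5.938×2932 + (z_c − 1.085 − 12.03)×3396
The z_c×3396 term appears on both sides and cancels. Collect the known terms of each column as K = Σ(ρt)_known − 3396 × (depth of known layers): K_A = 0 − 3396×0 = 0; K_B = 25392.854 − 3396×(1.085 + 12.03) = −19145.686.
Balance: K_A − x×(3396 − 2701) = K_B, so x = (K_A − K_B)/(3396 − 2701) = 19145.7/695 = 27.5 km.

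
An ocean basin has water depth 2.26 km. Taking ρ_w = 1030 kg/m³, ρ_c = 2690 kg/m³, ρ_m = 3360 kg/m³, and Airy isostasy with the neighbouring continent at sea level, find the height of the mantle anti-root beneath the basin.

Balancing pressure at the compensation depth: replacing crust with seawater at the top is compensated by replacing crust with mantle at the base: d (ρ_c − ρ_w) = a (ρ_m − ρ_c).
a = d (ρ_c − ρ_w)/(ρ_m − ρ_c) = 2.26 km × 1660/670 = 5.6 km.

5.6 km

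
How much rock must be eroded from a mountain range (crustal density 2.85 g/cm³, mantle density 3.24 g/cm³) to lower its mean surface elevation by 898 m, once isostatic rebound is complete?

Net drop Δ = e − u = e − e ρ_c/ρ_m = e (ρ_m − ρ_c)/ρ_m.
e = Δ ρ_m/(ρ_m − ρ_c) = 898 m × 3.24/0.39 = 7460 m.

7460 m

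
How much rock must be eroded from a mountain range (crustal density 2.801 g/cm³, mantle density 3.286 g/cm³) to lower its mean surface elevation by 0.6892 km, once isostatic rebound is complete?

Net drop Δ = e − u = e − e ρ_c/ρ_m = e (ρ_m − ρ_c)/ρ_m.
e = Δ ρ_m/(ρ_m − ρ_c) = 0.6892 km × 3.286/0.485 = 4.67 km.

4.67 km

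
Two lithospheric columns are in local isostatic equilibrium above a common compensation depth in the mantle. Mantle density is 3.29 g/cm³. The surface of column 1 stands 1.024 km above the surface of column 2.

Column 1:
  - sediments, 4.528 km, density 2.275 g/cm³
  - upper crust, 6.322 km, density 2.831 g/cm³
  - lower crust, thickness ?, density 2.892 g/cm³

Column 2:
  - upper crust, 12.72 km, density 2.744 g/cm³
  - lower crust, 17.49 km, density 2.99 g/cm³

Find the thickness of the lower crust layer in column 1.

20.3 km

Take the compensation level at the base of the deeper column (depth z_c below the surface of column 1) and equate Σ ρ_i t_i down to z_c; mantle fills any gap and the z_c terms cancel.
Column 1: 4.528×2.275 + 6.322×2.831 + x×2.892 + (z_c − 10.85 − x)×3.29
Column 2: 1.024×0 + 12.72×2.744 + 17.49×2.99 + (z_c − 1.024 − 30.21)×3.29
The z_c×3.29 term appears on both sides and cancels. Collect the known terms of each column as K = Σ(ρt)_known − 3.29 × (depth of known layers): K_1 = 28.198782 − 3.29×10.85 = −7.497718; K_2 = 87.19878 − 3.29×(1.024 + 30.21) = −15.56108.
Balance: K_1 − x×(3.29 − 2.892) = K_2, so x = (K_1 − K_2)/(3.29 − 2.892) = 8.06336/0.398 = 20.3 km.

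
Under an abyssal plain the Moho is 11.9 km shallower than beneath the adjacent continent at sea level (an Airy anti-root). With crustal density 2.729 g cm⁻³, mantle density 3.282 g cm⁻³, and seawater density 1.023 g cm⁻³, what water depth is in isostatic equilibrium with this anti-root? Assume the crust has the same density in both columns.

3.86 km

Replacing a thickness d of crust by seawater at the top must be balanced by replacing crust with mantle at the base: d (ρ_c − ρ_w) = a (ρ_m − ρ_c).
d = a (ρ_m − ρ_c)/(ρ_c − ρ_w) = 11.9 km × 0.553/1.706 = 3.86 km.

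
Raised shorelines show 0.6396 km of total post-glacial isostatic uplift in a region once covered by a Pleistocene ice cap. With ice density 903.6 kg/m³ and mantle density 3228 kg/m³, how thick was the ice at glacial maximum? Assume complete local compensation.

u = t ρ_ice/ρ_m → t = u ρ_m/ρ_ice = 0.6396 km × 3228/903.6 = 2.28 km.

2.28 km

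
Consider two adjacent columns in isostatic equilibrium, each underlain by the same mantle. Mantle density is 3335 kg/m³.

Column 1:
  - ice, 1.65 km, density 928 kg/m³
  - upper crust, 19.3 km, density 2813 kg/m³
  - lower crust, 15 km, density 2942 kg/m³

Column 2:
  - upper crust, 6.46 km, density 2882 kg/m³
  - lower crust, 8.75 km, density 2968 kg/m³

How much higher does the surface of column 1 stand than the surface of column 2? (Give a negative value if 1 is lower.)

4.14 km

For any compensation level in the mantle, the mantle terms cancel and isostasy reduces to e = (Σt_1 − Σt_2) − (Σ(ρt)_1 − Σ(ρt)_2) / ρ_m.
Σt_1 = 35.95 km; Σt_2 = 15.21 km; Σ(ρt)_1 = 99952.1; Σ(ρt)_2 = 44587.72 (in km·kg/m³).
e = (35.95 − 15.21) − (99952.1 − 44587.72) / 3335 = 4.14 km.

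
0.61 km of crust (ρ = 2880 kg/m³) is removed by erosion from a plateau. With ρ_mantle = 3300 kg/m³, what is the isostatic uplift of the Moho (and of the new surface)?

0.532 km

Unloading: uplift u = e ρ_c/ρ_m = 0.61 km × 2880/3300 = 0.532 km.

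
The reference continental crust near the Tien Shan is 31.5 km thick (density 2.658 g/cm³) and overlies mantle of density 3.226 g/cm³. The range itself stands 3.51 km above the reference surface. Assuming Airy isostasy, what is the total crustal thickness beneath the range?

Root depth r = h ρ_c / (ρ_m − ρ_c) = 3.51 km × 2.658 / 0.568 = 16.43 km.
Total thickness = T + h + r = 31.5 km + 3.51 km + 16.43 km = 51.4 km.

51.4 km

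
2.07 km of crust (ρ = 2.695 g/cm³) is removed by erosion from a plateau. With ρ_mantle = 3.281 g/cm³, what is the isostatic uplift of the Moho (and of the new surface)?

1.7 km

Unloading: uplift u = e ρ_c/ρ_m = 2.07 km × 2.695/3.281 = 1.7 km.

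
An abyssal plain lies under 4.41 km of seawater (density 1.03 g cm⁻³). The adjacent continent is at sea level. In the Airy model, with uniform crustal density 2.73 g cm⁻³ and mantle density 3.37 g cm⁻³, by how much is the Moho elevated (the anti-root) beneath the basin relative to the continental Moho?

In Airy isostatic equilibrium: replacing crust with seawater at the top is compensated by replacing crust with mantle at the base: d (ρ_c − ρ_w) = a (ρ_m − ρ_c).
a = d (ρ_c − ρ_w)/(ρ_m − ρ_c) = 4.41 km × 1.7/0.64 = 11.7 km.

11.7 km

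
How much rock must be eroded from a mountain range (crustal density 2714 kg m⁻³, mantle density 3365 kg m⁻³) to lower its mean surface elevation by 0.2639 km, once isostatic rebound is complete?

Net drop Δ = e − u = e − e ρ_c/ρ_m = e (ρ_m − ρ_c)/ρ_m.
e = Δ ρ_m/(ρ_m − ρ_c) = 0.2639 km × 3365/651 = 1.36 km.

1.36 km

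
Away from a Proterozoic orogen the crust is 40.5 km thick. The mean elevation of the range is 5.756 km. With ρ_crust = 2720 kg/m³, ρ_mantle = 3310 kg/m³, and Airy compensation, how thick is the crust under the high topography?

Root depth r = h ρ_c / (ρ_m − ρ_c) = 5.756 km × 2720 / 590 = 26.54 km.
Total thickness = T + h + r = 40.5 km + 5.756 km + 26.54 km = 72.8 km.

72.8 km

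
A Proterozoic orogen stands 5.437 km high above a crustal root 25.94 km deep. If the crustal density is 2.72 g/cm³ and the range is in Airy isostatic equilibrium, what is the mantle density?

3.29 g/cm³

Airy balance: ρ_c h = (ρ_m − ρ_c) r → ρ_m = ρ_c (1 + h/r).
ρ_m = 2.72 × (1 + 5.437 km/25.94 km) = 3.29 g/cm³.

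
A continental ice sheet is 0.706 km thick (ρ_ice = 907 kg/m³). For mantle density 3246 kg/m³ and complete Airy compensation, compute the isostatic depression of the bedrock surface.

0.197 km

In Airy isostatic equilibrium: the ice load ρ_ice t is balanced by mantle displaced below, ρ_m s.
s = t ρ_ice / ρ_m = 0.706 km × 907/3246 = 0.197 km.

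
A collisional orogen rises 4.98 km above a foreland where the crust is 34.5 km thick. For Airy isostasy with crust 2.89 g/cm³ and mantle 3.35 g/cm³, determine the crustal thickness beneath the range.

70.8 km

Root depth r = h ρ_c / (ρ_m − ρ_c) = 4.98 km × 2.89 / 0.46 = 31.29 km.
Total thickness = T + h + r = 34.5 km + 4.98 km + 31.29 km = 70.8 km.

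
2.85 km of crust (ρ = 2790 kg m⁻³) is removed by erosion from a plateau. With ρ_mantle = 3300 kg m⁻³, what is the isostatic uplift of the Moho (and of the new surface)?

2.41 km

Unloading: uplift u = e ρ_c/ρ_m = 2.85 km × 2790/3300 = 2.41 km.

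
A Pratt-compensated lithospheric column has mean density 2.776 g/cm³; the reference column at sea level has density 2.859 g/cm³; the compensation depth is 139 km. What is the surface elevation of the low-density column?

4.16 km

ρ_ref D = ρ (D + h) → h = D (ρ_ref − ρ)/ρ.
h = 139 km × (2.859 − 2.776)/2.776 = 4.16 km.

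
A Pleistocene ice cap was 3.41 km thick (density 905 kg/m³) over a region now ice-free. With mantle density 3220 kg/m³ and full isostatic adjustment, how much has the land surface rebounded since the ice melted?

Removing the load lets mantle flow back in; uplift u satisfies ρ_ice t = ρ_m u.
u = t ρ_ice/ρ_m = 3.41 km × 905/3220 = 0.958 km.

0.958 km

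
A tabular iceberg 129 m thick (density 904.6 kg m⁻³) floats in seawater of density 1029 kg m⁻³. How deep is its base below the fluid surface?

Draft d = t ρ_obj/ρ_fluid = 129 m × 904.6/1029 = 113 m.

113 m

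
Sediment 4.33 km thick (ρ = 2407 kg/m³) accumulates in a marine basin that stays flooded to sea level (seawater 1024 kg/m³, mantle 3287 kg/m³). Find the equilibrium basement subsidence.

2.65 km

Submarine loading: the sediment displaces seawater, and the subsidence is in turn flooded, so s (ρ_m − ρ_w) = t (ρ_sed − ρ_w).
s = 4.33 km × (2407 − 1024) / (3287 − 1024) = 2.65 km.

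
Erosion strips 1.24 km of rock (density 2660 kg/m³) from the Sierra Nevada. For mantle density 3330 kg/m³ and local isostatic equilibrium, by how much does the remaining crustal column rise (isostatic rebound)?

0.991 km

Unloading: uplift u = e ρ_c/ρ_m = 1.24 km × 2660/3330 = 0.991 km.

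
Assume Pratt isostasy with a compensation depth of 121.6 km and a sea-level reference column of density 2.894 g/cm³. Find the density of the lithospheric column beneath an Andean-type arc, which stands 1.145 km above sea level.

2.87 g/cm³

Pratt balance: ρ_ref D = ρ (D + h).
ρ = ρ_ref D/(D + h) = 2.894 × 121.6 km/(121.6 km + 1.145 km) = 2.87 g/cm³.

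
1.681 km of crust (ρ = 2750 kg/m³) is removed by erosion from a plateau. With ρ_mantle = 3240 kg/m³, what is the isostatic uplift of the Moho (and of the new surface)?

1.43 km

Unloading: uplift u = e ρ_c/ρ_m = 1.681 km × 2750/3240 = 1.43 km.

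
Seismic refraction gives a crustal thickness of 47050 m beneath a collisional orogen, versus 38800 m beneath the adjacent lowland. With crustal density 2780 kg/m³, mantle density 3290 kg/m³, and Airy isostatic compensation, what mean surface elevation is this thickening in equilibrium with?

1280 m

Excess crust Δ = 47050 m − 38800 m = 8250 m, split between elevation h and root r with h + r = Δ.
Airy balance ρ_c h = (ρ_m − ρ_c) r gives r = h ρ_c/(ρ_m − ρ_c), so h (1 + ρ_c/(ρ_m − ρ_c)) = Δ, i.e. h = Δ (ρ_m − ρ_c)/ρ_m.
h = 8250 m × 510/3290 = 1280 m.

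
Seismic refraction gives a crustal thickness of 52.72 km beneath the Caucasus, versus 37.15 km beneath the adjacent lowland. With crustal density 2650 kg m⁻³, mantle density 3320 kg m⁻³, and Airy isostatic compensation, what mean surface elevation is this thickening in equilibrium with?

3.14 km

Excess crust Δ = 52.72 km − 37.15 km = 15.57 km, split between elevation h and root r with h + r = Δ.
Airy balance ρ_c h = (ρ_m − ρ_c) r gives r = h ρ_c/(ρ_m − ρ_c), so h (1 + ρ_c/(ρ_m − ρ_c)) = Δ, i.e. h = Δ (ρ_m − ρ_c)/ρ_m.
h = 15.57 km × 670/3320 = 3.14 km.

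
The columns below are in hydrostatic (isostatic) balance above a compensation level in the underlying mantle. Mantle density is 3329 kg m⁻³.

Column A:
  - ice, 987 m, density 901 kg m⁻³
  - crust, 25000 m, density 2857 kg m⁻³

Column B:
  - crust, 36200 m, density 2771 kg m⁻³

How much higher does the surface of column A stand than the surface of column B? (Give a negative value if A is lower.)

−1800 m

For any compensation level in the mantle, the mantle terms cancel and isostasy reduces to e = (Σt_A − Σt_B) − (Σ(ρt)_A − Σ(ρt)_B) / ρ_m.
Σt_A = 25987 m; Σt_B = 36200 m; Σ(ρt)_A = 72314287; Σ(ρt)_B = 100310200 (in m·kg m⁻³).
e = (25987 − 36200) − (72314287 − 100310200) / 3329 = −1800 m.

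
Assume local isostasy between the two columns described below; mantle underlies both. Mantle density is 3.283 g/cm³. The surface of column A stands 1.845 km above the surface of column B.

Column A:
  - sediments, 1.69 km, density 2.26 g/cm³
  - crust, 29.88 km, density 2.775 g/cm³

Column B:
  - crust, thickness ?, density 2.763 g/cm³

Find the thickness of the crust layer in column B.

20.9 km

Take the compensation level at the base of the deeper column (depth z_c below the surface of column A) and equate Σ ρ_i t_i down to z_c; mantle fills any gap and the z_c terms cancel.
Column A: 1.69×2.26 + 29.88×2.775 + (z_c − 31.57)×3.283
Column B: 1.845×0 + x×2.763 + (z_c − 1.845 − 0 − x)×3.283
The z_c×3.283 term appears on both sides and cancels. Collect the known terms of each column as K = Σ(ρt)_known − 3.283 × (depth of known layers): K_A = 86.7364 − 3.283×31.57 = −16.90791; K_B = 0 − 3.283×(1.845 + 0) = −6.057135.
Balance: K_A = K_B − x×(3.283 − 2.763), so x = (K_B − K_A)/(3.283 − 2.763) = 10.8508/0.52 = 20.9 km.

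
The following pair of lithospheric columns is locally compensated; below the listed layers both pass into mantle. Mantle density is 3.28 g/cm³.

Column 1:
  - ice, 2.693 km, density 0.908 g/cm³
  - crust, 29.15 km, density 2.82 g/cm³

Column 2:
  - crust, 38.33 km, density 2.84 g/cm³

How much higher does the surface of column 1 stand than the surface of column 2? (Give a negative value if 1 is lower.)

0.894 km

For any compensation level in the mantle, the mantle terms cancel and isostasy reduces to e = (Σt_1 − Σt_2) − (Σ(ρt)_1 − Σ(ρt)_2) / ρ_m.
Σt_1 = 31.843 km; Σt_2 = 38.33 km; Σ(ρt)_1 = 84.648244; Σ(ρt)_2 = 108.8572 (in km·g/cm³).
e = (31.843 − 38.33) − (84.648244 − 108.8572) / 3.28 = 0.894 km.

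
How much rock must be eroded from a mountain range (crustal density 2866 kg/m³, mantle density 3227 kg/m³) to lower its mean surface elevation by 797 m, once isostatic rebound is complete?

7120 m

Net drop Δ = e − u = e − e ρ_c/ρ_m = e (ρ_m − ρ_c)/ρ_m.
e = Δ ρ_m/(ρ_m − ρ_c) = 797 m × 3227/361 = 7120 m.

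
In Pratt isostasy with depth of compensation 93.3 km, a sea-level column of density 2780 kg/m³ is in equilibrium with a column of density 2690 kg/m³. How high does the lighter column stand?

3.12 km

ρ_ref D = ρ (D + h) → h = D (ρ_ref − ρ)/ρ.
h = 93.3 km × (2780 − 2690)/2690 = 3.12 km.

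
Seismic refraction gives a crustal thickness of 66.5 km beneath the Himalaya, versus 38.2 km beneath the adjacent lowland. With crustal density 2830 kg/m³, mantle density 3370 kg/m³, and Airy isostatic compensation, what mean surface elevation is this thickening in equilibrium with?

Excess crust Δ = 66.5 km − 38.2 km = 28.3 km, split between elevation h and root r with h + r = Δ.
Airy balance ρ_c h = (ρ_m − ρ_c) r gives r = h ρ_c/(ρ_m − ρ_c), so h (1 + ρ_c/(ρ_m − ρ_c)) = Δ, i.e. h = Δ (ρ_m − ρ_c)/ρ_m.
h = 28.3 km × 540/3370 = 4.53 km.

4.53 km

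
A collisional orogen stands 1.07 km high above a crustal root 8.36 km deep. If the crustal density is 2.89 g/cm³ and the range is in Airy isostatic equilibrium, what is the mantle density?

3.26 g/cm³

Airy balance: ρ_c h = (ρ_m − ρ_c) r → ρ_m = ρ_c (1 + h/r).
ρ_m = 2.89 × (1 + 1.07 km/8.36 km) = 3.26 g/cm³.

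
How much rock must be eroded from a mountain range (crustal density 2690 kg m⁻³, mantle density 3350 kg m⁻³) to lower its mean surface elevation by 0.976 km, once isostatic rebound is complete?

4.95 km

Net drop Δ = e − u = e − e ρ_c/ρ_m = e (ρ_m − ρ_c)/ρ_m.
e = Δ ρ_m/(ρ_m − ρ_c) = 0.976 km × 3350/660 = 4.95 km.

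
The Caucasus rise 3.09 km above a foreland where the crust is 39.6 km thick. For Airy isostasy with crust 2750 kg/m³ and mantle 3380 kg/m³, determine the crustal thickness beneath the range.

56.2 km

Root depth r = h ρ_c / (ρ_m − ρ_c) = 3.09 km × 2750 / 630 = 13.49 km.
Total thickness = T + h + r = 39.6 km + 3.09 km + 13.49 km = 56.2 km.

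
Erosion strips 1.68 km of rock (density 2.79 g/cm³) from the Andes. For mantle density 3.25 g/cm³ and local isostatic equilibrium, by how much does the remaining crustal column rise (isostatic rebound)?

Unloading: uplift u = e ρ_c/ρ_m = 1.68 km × 2.79/3.25 = 1.44 km.

1.44 km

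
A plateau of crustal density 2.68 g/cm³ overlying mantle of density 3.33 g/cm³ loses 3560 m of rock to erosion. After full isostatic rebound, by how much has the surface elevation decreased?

Rebound u = e ρ_c/ρ_m = 3560 m × 2.68/3.33 = 2865 m.
Net surface drop = e − u = 3560 m − 2865 m = e (ρ_m − ρ_c)/ρ_m = 695 m.

695 m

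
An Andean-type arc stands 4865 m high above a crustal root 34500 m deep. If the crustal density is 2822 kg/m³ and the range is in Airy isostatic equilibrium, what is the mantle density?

Airy balance: ρ_c h = (ρ_m − ρ_c) r → ρ_m = ρ_c (1 + h/r).
ρ_m = 2822 × (1 + 4865 m/34500 m) = 3220 kg/m³.

3220 kg/m³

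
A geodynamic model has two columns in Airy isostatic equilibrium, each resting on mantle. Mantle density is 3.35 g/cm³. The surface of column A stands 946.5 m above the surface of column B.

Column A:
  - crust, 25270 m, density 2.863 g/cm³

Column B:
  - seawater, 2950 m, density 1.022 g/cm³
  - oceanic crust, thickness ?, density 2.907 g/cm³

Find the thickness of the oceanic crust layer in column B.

Take the compensation level at the base of the deeper column (depth z_c below the surface of column A) and equate Σ ρ_i t_i down to z_c; mantle fills any gap and the z_c terms cancel.
Column A: 25270×2.863 + (z_c − 25270)×3.35
Column B: 946.5×0 + 2950×1.022 + x×2.907 + (z_c − 946.5 − 2950 − x)×3.35
The z_c×3.35 term appears on both sides and cancels. Collect the known terms of each column as K = Σ(ρt)_known − 3.35 × (depth of known layers): K_A = 72348.01 − 3.35×25270 = −12306.49; K_B = 3014.9 − 3.35×(946.5 + 2950) = −10038.375.
Balance: K_A = K_B − x×(3.35 − 2.907), so x = (K_B − K_A)/(3.35 − 2.907) = 2268.12/0.443 = 5120 m.

5120 m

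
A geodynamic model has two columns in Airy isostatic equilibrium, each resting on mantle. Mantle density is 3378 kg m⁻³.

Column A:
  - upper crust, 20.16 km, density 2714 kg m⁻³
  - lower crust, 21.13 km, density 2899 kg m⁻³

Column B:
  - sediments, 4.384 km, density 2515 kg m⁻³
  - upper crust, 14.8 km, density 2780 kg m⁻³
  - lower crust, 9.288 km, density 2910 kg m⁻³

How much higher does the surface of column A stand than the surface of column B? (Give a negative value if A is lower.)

For any compensation level in the mantle, the mantle terms cancel and isostasy reduces to e = (Σt_A − Σt_B) − (Σ(ρt)_A − Σ(ρt)_B) / ρ_m.
Σt_A = 41.29 km; Σt_B = 28.472 km; Σ(ρt)_A = 115970.11; Σ(ρt)_B = 79197.84 (in km·kg m⁻³).
e = (41.29 − 28.472) − (115970.11 − 79197.84) / 3378 = 1.93 km.

1.93 km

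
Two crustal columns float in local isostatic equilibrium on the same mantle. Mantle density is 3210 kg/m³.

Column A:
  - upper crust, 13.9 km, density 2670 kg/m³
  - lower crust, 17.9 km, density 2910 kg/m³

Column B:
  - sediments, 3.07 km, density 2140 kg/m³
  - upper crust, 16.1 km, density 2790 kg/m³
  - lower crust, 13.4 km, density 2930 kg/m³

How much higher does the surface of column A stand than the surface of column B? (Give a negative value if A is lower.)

−0.288 km

For any compensation level in the mantle, the mantle terms cancel and isostasy reduces to e = (Σt_A − Σt_B) − (Σ(ρt)_A − Σ(ρt)_B) / ρ_m.
Σt_A = 31.8 km; Σt_B = 32.57 km; Σ(ρt)_A = 89202; Σ(ρt)_B = 90750.8 (in km·kg/m³).
e = (31.8 − 32.57) − (89202 − 90750.8) / 3210 = −0.288 km.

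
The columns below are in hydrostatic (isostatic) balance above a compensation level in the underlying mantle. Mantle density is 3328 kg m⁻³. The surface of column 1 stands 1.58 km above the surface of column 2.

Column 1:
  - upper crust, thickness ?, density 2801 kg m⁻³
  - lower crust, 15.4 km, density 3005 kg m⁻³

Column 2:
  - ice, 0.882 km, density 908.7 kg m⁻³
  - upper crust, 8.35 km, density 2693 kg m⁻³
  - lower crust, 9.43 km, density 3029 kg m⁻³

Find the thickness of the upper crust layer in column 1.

20 km

Take the compensation level at the base of the deeper column (depth z_c below the surface of column 1) and equate Σ ρ_i t_i down to z_c; mantle fills any gap and the z_c terms cancel.
Column 1: x×2801 + 15.4×3005 + (z_c − 15.4 − x)×3328
Column 2: 1.58×0 + 0.882×908.7 + 8.35×2693 + 9.43×3029 + (z_c − 1.58 − 18.662)×3328
The z_c×3328 term appears on both sides and cancels. Collect the known terms of each column as K = Σ(ρt)_known − 3328 × (depth of known layers): K_1 = 46277 − 3328×15.4 = −4974.2; K_2 = 51851.4934 − 3328×(1.58 + 18.662) = −15513.8826.
Balance: K_1 − x×(3328 − 2801) = K_2, so x = (K_1 − K_2)/(3328 − 2801) = 10539.7/527 = 20 km.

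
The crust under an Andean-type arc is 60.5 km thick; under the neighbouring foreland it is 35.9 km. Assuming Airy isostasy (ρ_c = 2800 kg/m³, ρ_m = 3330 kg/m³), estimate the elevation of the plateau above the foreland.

Excess crust Δ = 60.5 km − 35.9 km = 24.6 km, split between elevation h and root r with h + r = Δ.
Airy balance ρ_c h = (ρ_m − ρ_c) r gives r = h ρ_c/(ρ_m − ρ_c), so h (1 + ρ_c/(ρ_m − ρ_c)) = Δ, i.e. h = Δ (ρ_m − ρ_c)/ρ_m.
h = 24.6 km × 530/3330 = 3.92 km.

3.92 km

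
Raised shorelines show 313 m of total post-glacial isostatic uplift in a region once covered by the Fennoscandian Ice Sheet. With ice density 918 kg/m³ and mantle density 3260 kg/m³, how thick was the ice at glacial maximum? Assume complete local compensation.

1110 m

u = t ρ_ice/ρ_m → t = u ρ_m/ρ_ice = 313 m × 3260/918 = 1110 m.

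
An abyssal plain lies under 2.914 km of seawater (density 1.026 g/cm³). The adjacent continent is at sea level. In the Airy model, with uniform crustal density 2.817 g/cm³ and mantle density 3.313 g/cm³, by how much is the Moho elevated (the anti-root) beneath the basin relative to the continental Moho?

10.5 km

In Airy isostatic equilibrium: replacing crust with seawater at the top is compensated by replacing crust with mantle at the base: d (ρ_c − ρ_w) = a (ρ_m − ρ_c).
a = d (ρ_c − ρ_w)/(ρ_m − ρ_c) = 2.914 km × 1.791/0.496 = 10.5 km.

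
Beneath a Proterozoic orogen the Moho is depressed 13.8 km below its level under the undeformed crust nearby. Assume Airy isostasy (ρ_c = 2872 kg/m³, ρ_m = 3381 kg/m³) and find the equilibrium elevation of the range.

2.45 km

Isostatic balance requires: ρ_c h = (ρ_m − ρ_c) r.
h = r (ρ_m − ρ_c) / ρ_c = 13.8 km × (3381 − 2872) / 2872 = 2.45 km.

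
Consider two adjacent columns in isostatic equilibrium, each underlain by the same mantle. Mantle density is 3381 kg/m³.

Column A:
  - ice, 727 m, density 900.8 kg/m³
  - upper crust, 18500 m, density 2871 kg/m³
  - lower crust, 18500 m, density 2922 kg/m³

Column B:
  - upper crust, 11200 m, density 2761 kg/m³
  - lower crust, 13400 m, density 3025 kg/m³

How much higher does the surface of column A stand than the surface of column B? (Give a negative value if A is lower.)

2370 m

For any compensation level in the mantle, the mantle terms cancel and isostasy reduces to e = (Σt_A − Σt_B) − (Σ(ρt)_A − Σ(ρt)_B) / ρ_m.
Σt_A = 37727 m; Σt_B = 24600 m; Σ(ρt)_A = 107825382; Σ(ρt)_B = 71458200 (in m·kg/m³).
e = (37727 − 24600) − (107825382 − 71458200) / 3381 = 2370 m.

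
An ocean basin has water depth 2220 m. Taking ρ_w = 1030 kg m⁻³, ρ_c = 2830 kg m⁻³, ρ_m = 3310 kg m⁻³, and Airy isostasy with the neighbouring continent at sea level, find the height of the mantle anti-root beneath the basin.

By Archimedes' principle applied to the lithosphere: replacing crust with seawater at the top is compensated by replacing crust with mantle at the base: d (ρ_c − ρ_w) = a (ρ_m − ρ_c).
a = d (ρ_c − ρ_w)/(ρ_m − ρ_c) = 2220 m × 1800/480 = 8320 m.

8320 m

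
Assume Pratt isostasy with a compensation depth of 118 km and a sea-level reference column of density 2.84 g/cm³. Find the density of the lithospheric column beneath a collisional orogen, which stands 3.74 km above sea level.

2.75 g/cm³

Pratt balance: ρ_ref D = ρ (D + h).
ρ = ρ_ref D/(D + h) = 2.84 × 118 km/(118 km + 3.74 km) = 2.75 g/cm³.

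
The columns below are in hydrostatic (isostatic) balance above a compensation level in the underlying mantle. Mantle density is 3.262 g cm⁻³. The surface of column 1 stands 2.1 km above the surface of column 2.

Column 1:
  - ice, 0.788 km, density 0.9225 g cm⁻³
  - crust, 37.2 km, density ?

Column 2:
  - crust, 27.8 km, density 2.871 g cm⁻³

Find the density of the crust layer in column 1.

2.84 g cm⁻³

Take the compensation level at the base of the deeper column (depth z_c below the surface of column 1) and equate Σ ρ_i t_i down to z_c; mantle fills any gap and the z_c terms cancel.
Column 1: 0.788×0.9225 + 37.2×ρ + (z_c − 37.988)×3.262
Column 2: 2.1×0 + 27.8×2.871 + (z_c − 2.1 − 27.8)×3.262
The z_c×3.262 term appears on both sides and cancels. Collect the known terms of each column as K = Σ(ρt)_known − 3.262 × (depth of known layers): K_1 = 0.72693 − 3.262×37.988 = −123.189926; K_2 = 79.8138 − 3.262×(2.1 + 27.8) = −17.72.
Balance: K_1 + 37.2×ρ = K_2, so ρ = (K_2 − K_1)/37.2 = 105.47/37.2 = 2.84 g cm⁻³.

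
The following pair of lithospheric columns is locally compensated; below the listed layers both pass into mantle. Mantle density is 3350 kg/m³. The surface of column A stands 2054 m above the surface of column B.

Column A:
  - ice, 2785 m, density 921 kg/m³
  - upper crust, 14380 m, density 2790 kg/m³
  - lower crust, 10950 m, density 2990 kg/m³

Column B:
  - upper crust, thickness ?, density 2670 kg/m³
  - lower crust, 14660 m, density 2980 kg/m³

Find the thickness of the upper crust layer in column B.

Take the compensation level at the base of the deeper column (depth z_c below the surface of column A) and equate Σ ρ_i t_i down to z_c; mantle fills any gap and the z_c terms cancel.
Column A: 2785×921 + 14380×2790 + 10950×2990 + (z_c − 28115)×3350
Column B: 2054×0 + x×2670 + 14660×2980 + (z_c − 2054 − 14660 − x)×3350
The z_c×3350 term appears on both sides and cancels. Collect the known terms of each column as K = Σ(ρt)_known − 3350 × (depth of known layers): K_A = 75425685 − 3350×28115 = −18759565; K_B = 43686800 − 3350×(2054 + 14660) = −12305100.
Balance: K_A = K_B − x×(3350 − 2670), so x = (K_B − K_A)/(3350 − 2670) = 6454460/680 = 9490 m.

9490 m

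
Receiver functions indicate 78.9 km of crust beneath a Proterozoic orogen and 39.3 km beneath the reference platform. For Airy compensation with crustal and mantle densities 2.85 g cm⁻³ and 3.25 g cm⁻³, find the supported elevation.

Excess crust Δ = 78.9 km − 39.3 km = 39.6 km, split between elevation h and root r with h + r = Δ.
Airy balance ρ_c h = (ρ_m − ρ_c) r gives r = h ρ_c/(ρ_m − ρ_c), so h (1 + ρ_c/(ρ_m − ρ_c)) = Δ, i.e. h = Δ (ρ_m − ρ_c)/ρ_m.
h = 39.6 km × 0.4/3.25 = 4.87 km.

4.87 km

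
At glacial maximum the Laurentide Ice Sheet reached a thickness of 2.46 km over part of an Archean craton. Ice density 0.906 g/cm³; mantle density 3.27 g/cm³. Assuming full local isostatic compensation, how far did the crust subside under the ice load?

For local isostatic compensation: the ice load ρ_ice t is balanced by mantle displaced below, ρ_m s.
s = t ρ_ice / ρ_m = 2.46 km × 0.906/3.27 = 0.682 km.

0.682 km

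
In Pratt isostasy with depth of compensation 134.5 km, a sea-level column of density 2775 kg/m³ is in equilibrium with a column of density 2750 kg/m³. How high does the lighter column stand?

ρ_ref D = ρ (D + h) → h = D (ρ_ref − ρ)/ρ.
h = 134.5 km × (2775 − 2750)/2750 = 1.22 km.

1.22 km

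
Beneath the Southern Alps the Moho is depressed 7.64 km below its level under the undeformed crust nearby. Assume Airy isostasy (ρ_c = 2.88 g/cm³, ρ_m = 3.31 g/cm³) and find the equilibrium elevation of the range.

Balancing pressure at the compensation depth: ρ_c h = (ρ_m − ρ_c) r.
h = r (ρ_m − ρ_c) / ρ_c = 7.64 km × (3.31 − 2.88) / 2.88 = 1.14 km.

1.14 km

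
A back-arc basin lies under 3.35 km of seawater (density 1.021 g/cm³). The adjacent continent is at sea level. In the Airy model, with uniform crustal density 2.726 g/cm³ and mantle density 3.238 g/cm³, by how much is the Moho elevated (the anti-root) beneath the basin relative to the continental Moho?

11.2 km

Isostatic balance requires: replacing crust with seawater at the top is compensated by replacing crust with mantle at the base: d (ρ_c − ρ_w) = a (ρ_m − ρ_c).
a = d (ρ_c − ρ_w)/(ρ_m − ρ_c) = 3.35 km × 1.705/0.512 = 11.2 km.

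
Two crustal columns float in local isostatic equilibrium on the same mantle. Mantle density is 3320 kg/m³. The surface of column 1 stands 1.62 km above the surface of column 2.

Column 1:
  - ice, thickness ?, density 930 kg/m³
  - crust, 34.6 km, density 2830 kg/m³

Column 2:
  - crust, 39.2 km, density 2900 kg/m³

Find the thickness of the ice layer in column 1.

2.05 km

Take the compensation level at the base of the deeper column (depth z_c below the surface of column 1) and equate Σ ρ_i t_i down to z_c; mantle fills any gap and the z_c terms cancel.
Column 1: x×930 + 34.6×2830 + (z_c − 34.6 − x)×3320
Column 2: 1.62×0 + 39.2×2900 + (z_c − 1.62 − 39.2)×3320
The z_c×3320 term appears on both sides and cancels. Collect the known terms of each column as K = Σ(ρt)_known − 3320 × (depth of known layers): K_1 = 97918 − 3320×34.6 = −16954; K_2 = 113680 − 3320×(1.62 + 39.2) = −21842.4.
Balance: K_1 − x×(3320 − 930) = K_2, so x = (K_1 − K_2)/(3320 − 930) = 4888.4/2390 = 2.05 km.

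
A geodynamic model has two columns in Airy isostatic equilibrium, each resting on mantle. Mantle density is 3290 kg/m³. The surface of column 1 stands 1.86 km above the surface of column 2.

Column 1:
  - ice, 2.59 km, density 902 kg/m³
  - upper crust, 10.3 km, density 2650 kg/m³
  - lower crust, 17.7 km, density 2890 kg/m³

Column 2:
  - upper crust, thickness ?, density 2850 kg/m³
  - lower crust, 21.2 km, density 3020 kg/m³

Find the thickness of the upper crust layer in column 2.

18.2 km

Take the compensation level at the base of the deeper column (depth z_c below the surface of column 1) and equate Σ ρ_i t_i down to z_c; mantle fills any gap and the z_c terms cancel.
Column 1: 2.59×902 + 10.3×2650 + 17.7×2890 + (z_c − 30.59)×3290
Column 2: 1.86×0 + x×2850 + 21.2×3020 + (z_c − 1.86 − 21.2 − x)×3290
The z_c×3290 term appears on both sides and cancels. Collect the known terms of each column as K = Σ(ρt)_known − 3290 × (depth of known layers): K_1 = 80784.18 − 3290×30.59 = −19856.92; K_2 = 64024 − 3290×(1.86 + 21.2) = −11843.4.
Balance: K_1 = K_2 − x×(3290 − 2850), so x = (K_2 − K_1)/(3290 − 2850) = 8013.52/440 = 18.2 km.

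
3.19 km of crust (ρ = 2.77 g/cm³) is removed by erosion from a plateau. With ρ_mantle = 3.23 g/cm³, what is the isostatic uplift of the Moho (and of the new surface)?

Unloading: uplift u = e ρ_c/ρ_m = 3.19 km × 2.77/3.23 = 2.74 km.

2.74 km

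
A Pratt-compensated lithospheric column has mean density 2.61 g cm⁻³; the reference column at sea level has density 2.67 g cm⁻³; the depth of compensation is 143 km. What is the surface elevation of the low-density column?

ρ_ref D = ρ (D + h) → h = D (ρ_ref − ρ)/ρ.
h = 143 km × (2.67 − 2.61)/2.61 = 3.29 km.

3.29 km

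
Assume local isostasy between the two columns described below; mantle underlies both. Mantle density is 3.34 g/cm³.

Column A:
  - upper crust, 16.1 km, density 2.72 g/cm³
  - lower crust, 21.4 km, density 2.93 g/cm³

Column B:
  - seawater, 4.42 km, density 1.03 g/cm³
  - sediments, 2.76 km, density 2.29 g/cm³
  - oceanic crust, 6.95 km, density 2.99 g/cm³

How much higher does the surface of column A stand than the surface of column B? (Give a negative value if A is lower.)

0.963 km

For any compensation level in the mantle, the mantle terms cancel and isostasy reduces to e = (Σt_A − Σt_B) − (Σ(ρt)_A − Σ(ρt)_B) / ρ_m.
Σt_A = 37.5 km; Σt_B = 14.13 km; Σ(ρt)_A = 106.494; Σ(ρt)_B = 31.6535 (in km·g/cm³).
e = (37.5 − 14.13) − (106.494 − 31.6535) / 3.34 = 0.963 km.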